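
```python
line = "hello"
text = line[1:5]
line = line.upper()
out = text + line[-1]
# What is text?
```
Trace:
  line='hello'
  line='hello', text='ello'
  line='HELLO', text='ello'
  line='HELLO', text='ello', out='elloO'

Final answer: 'ello'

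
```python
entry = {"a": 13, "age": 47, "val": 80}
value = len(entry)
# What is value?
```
Trace:
  entry={'a': 13, 'age': 47, 'val': 80}
  entry={'a': 13, 'age': 47, 'val': 80}, value=3

Final answer: 3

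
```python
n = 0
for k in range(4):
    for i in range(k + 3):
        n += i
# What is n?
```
Trace:
  n=0
  n=0, k=0, i=0
  n=1, k=0, i=1
  n=3, k=0, i=2
  n=3, k=1, i=0
  n=4, k=1, i=1
  n=6, k=1, i=2
  n=9, k=1, i=3
  n=9, k=2, i=0
  n=10, k=2, i=1
  n=12, k=2, i=2
  n=15, k=2, i=3
  n=19, k=2, i=4
  n=19, k=3, i=0
  n=20, k=3, i=1
  n=22, k=3, i=2
  n=25, k=3, i=3
  n=29, k=3, i=4
  n=34, k=3, i=5

Final answer: 34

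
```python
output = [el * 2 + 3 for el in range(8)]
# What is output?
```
Trace:
  el=0
  el=1
  el=2
  el=3
  el=4
  el=5
  el=6
  el=7
  output=[3, 5, 7, 9, 11, 13, 15, 17]

Final answer: [3, 5, 7, 9, 11, 13, 15, 17]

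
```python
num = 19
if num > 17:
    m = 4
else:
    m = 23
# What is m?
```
Trace:
  num=19
  num=19, m=4

Final answer: 4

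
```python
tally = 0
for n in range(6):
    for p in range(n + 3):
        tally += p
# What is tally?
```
Trace:
  tally=0
  tally=0, n=0, p=0
  tally=1, n=0, p=1
  tally=3, n=0, p=2
  tally=3, n=1, p=0
  tally=4, n=1, p=1
  tally=6, n=1, p=2
  tally=9, n=1, p=3
  tally=9, n=2, p=0
  tally=10, n=2, p=1
  tally=12, n=2, p=2
  tally=15, n=2, p=3
  tally=19, n=2, p=4
  tally=19, n=3, p=0
  tally=20, n=3, p=1
  tally=22, n=3, p=2
  tally=25, n=3, p=3
  tally=29, n=3, p=4
  tally=34, n=3, p=5
  tally=34, n=4, p=0
  tally=35, n=4, p=1
  tally=37, n=4, p=2
  tally=40, n=4, p=3
  tally=44, n=4, p=4
  tally=49, n=4, p=5
  tally=55, n=4, p=6
  tally=55, n=5, p=0
  tally=56, n=5, p=1
  tally=58, n=5, p=2
  tally=61, n=5, p=3
  tally=65, n=5, p=4
  tally=70, n=5, p=5
  tally=76, n=5, p=6
  tally=83, n=5, p=7

Final answer: 83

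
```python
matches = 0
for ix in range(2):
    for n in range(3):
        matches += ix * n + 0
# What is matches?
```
Trace:
  matches=0
  matches=0, ix=0, n=0
  matches=0, ix=0, n=1
  matches=0, ix=0, n=2
  matches=0, ix=1, n=0
  matches=1, ix=1, n=1
  matches=3, ix=1, n=2

Final answer: 3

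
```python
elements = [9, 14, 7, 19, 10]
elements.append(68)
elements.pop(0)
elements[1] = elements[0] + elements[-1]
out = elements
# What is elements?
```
Trace:
  elements=[9, 14, 7, 19, 10]
  elements=[9, 14, 7, 19, 10, 68]
  elements=[14, 7, 19, 10, 68]
  elements=[14, 82, 19, 10, 68]
  elements=[14, 82, 19, 10, 68], out=[14, 82, 19, 10, 68]

Final answer: [14, 82, 19, 10, 68]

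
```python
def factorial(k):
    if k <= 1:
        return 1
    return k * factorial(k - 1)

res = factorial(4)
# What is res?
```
Call trace:
factorial(k=4)
  factorial(k=3)
    factorial(k=2)
      factorial(k=1)
      -> return 1
    -> return 2
  -> return 6
-> return 24

Final answer: 24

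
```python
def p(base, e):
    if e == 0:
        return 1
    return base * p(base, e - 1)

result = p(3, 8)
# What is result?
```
Call trace:
p(base=3, e=8)
  p(base=3, e=7)
    p(base=3, e=6)
      p(base=3, e=5)
        p(base=3, e=4)
          p(base=3, e=3)
            p(base=3, e=2)
              p(base=3, e=1)
                p(base=3, e=0)
                -> return 1
              -> return 3
            -> return 9
          -> return 27
        -> return 81
      -> return 243
    -> return 729
  -> return 2187
-> return 6561

Final answer: 6561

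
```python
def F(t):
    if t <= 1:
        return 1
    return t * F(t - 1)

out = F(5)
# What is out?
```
Call trace:
F(t=5)
  F(t=4)
    F(t=3)
      F(t=2)
        F(t=1)
        -> return 1
      -> return 2
    -> return 6
  -> return 24
-> return 120

Final answer: 120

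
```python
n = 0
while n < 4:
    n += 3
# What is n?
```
Trace:
  n=0
  n=3
  n=6

Final answer: 6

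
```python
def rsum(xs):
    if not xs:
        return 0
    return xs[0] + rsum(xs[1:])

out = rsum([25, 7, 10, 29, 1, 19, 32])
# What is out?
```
Call trace:
rsum(xs=[25, 7, 10, 29, 1, 19, 32])
  rsum(xs=[7, 10, 29, 1, 19, 32])
    rsum(xs=[10, 29, 1, 19, 32])
      rsum(xs=[29, 1, 19, 32])
        rsum(xs=[1, 19, 32])
          rsum(xs=[19, 32])
            rsum(xs=[32])
              rsum(xs=[])
              -> return 0
            -> return 32
          -> return 51
        -> return 52
      -> return 81
    -> return 91
  -> return 98
-> return 123

Final answer: 123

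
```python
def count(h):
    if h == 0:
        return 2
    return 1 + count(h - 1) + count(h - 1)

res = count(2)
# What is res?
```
Call trace (a repeated sub-call is expanded the first time; later identical calls just restate its return value):
count(h=2)
  count(h=1)
    count(h=0)
    -> return 2
    count(h=0)
    -> return 2
  -> return 5
  count(h=1) -> return 5  (same call as traced above)
-> return 11

Final answer: 11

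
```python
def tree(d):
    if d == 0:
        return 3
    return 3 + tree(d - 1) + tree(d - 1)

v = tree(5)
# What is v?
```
Call trace (a repeated sub-call is expanded the first time; later identical calls just restate its return value):
tree(d=5)
  tree(d=4)
    tree(d=3)
      tree(d=2)
        tree(d=1)
          tree(d=0)
          -> return 3
          tree(d=0)
          -> return 3
        -> return 9
        tree(d=1) -> return 9  (same call as traced above)
      -> return 21
      tree(d=2) -> return 21  (same call as traced above)
    -> return 45
    tree(d=3) -> return 45  (same call as traced above)
  -> return 93
  tree(d=4) -> return 93  (same call as traced above)
-> return 189

Final answer: 189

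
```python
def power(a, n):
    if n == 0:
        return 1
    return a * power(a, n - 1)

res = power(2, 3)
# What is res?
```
Call trace:
power(a=2, n=3)
  power(a=2, n=2)
    power(a=2, n=1)
      power(a=2, n=0)
      -> return 1
    -> return 2
  -> return 4
-> return 8

Final answer: 8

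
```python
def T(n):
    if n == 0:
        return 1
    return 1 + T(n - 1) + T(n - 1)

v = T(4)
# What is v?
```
Call trace (a repeated sub-call is expanded the first time; later identical calls just restate its return value):
T(n=4)
  T(n=3)
    T(n=2)
      T(n=1)
        T(n=0)
        -> return 1
        T(n=0)
        -> return 1
      -> return 3
      T(n=1) -> return 3  (same call as traced above)
    -> return 7
    T(n=2) -> return 7  (same call as traced above)
  -> return 15
  T(n=3) -> return 15  (same call as traced above)
-> return 31

Final answer: 31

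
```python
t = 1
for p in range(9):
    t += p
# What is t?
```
Trace:
  t=1
  t=1, p=0
  t=2, p=1
  t=4, p=2
  t=7, p=3
  t=11, p=4
  t=16, p=5
  t=22, p=6
  t=29, p=7
  t=37, p=8

Final answer: 37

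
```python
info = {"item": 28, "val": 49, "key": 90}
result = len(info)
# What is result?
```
Trace:
  info={'item': 28, 'val': 49, 'key': 90}
  info={'item': 28, 'val': 49, 'key': 90}, result=3

Final answer: 3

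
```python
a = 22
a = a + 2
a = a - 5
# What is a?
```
Trace:
  a=22
  a=24
  a=19

Final answer: 19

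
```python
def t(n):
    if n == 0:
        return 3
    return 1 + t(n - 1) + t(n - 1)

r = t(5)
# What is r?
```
Call trace (a repeated sub-call is expanded the first time; later identical calls just restate its return value):
t(n=5)
  t(n=4)
    t(n=3)
      t(n=2)
        t(n=1)
          t(n=0)
          -> return 3
          t(n=0)
          -> return 3
        -> return 7
        t(n=1) -> return 7  (same call as traced above)
      -> return 15
      t(n=2) -> return 15  (same call as traced above)
    -> return 31
    t(n=3) -> return 31  (same call as traced above)
  -> return 63
  t(n=4) -> return 63  (same call as traced above)
-> return 127

Final answer: 127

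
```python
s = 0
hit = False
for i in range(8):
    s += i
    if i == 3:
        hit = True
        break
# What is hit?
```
Trace:
  s=0
  s=0, hit=False
  s=0, hit=False, i=0
  s=1, hit=False, i=1
  s=3, hit=False, i=2
  s=6, hit=True, i=3

Final answer: True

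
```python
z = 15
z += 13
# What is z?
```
Trace:
  z=15
  z=28

Final answer: 28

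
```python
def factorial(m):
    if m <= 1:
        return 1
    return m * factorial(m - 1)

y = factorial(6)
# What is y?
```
Call trace:
factorial(m=6)
  factorial(m=5)
    factorial(m=4)
      factorial(m=3)
        factorial(m=2)
          factorial(m=1)
          -> return 1
        -> return 2
      -> return 6
    -> return 24
  -> return 120
-> return 720

Final answer: 720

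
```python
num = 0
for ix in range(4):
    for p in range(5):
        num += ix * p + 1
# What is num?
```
Trace:
  num=0
  num=1, ix=0, p=0
  num=2, ix=0, p=1
  num=3, ix=0, p=2
  num=4, ix=0, p=3
  num=5, ix=0, p=4
  num=6, ix=1, p=0
  num=8, ix=1, p=1
  num=11, ix=1, p=2
  num=15, ix=1, p=3
  num=20, ix=1, p=4
  num=21, ix=2, p=0
  num=24, ix=2, p=1
  num=29, ix=2, p=2
  num=36, ix=2, p=3
  num=45, ix=2, p=4
  num=46, ix=3, p=0
  num=50, ix=3, p=1
  num=57, ix=3, p=2
  num=67, ix=3, p=3
  num=80, ix=3, p=4

Final answer: 80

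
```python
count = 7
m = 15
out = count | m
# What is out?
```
Trace:
  count=7
  count=7, m=15
  count=7, m=15, out=15

Final answer: 15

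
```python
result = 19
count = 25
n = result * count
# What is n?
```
Trace:
  result=19
  result=19, count=25
  result=19, count=25, n=475

Final answer: 475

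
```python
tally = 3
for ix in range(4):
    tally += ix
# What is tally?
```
Trace:
  tally=3
  tally=3, ix=0
  tally=4, ix=1
  tally=6, ix=2
  tally=9, ix=3

Final answer: 9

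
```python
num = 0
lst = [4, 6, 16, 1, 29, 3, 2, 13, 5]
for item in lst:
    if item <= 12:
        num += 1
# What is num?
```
Trace:
  num=0
  num=1, item=4
  num=2, item=6
  num=2, item=16
  num=3, item=1
  num=3, item=29
  num=4, item=3
  num=5, item=2
  num=5, item=13
  num=6, item=5

Final answer: 6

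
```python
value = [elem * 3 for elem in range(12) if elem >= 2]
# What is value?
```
Trace:
  elem=0
  elem=1
  elem=2
  elem=3
  elem=4
  elem=5
  elem=6
  elem=7
  elem=8
  elem=9
  elem=10
  elem=11
  value=[6, 9, 12, 15, 18, 21, 24, 27, 30, 33]

Final answer: [6, 9, 12, 15, 18, 21, 24, 27, 30, 33]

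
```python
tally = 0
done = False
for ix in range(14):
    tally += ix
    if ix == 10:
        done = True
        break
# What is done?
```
Trace:
  tally=0
  tally=0, done=False
  tally=0, done=False, ix=0
  tally=1, done=False, ix=1
  tally=3, done=False, ix=2
  tally=6, done=False, ix=3
  tally=10, done=False, ix=4
  tally=15, done=False, ix=5
  tally=21, done=False, ix=6
  tally=28, done=False, ix=7
  tally=36, done=False, ix=8
  tally=45, done=False, ix=9
  tally=55, done=True, ix=10

Final answer: True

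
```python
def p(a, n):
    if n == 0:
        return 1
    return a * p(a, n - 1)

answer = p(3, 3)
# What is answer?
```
Call trace:
p(a=3, n=3)
  p(a=3, n=2)
    p(a=3, n=1)
      p(a=3, n=0)
      -> return 1
    -> return 3
  -> return 9
-> return 27

Final answer: 27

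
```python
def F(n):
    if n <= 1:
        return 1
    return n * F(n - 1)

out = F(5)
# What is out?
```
Call trace:
F(n=5)
  F(n=4)
    F(n=3)
      F(n=2)
        F(n=1)
        -> return 1
      -> return 2
    -> return 6
  -> return 24
-> return 120

Final answer: 120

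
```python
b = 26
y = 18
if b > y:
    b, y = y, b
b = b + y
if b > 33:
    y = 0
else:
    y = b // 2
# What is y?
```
Trace:
  b=26
  b=26, y=18
  b=18, y=26
  b=44, y=26
  b=44, y=0

Final answer: 0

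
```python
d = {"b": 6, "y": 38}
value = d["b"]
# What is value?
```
Trace:
  d={'b': 6, 'y': 38}
  d={'b': 6, 'y': 38}, value=6

Final answer: 6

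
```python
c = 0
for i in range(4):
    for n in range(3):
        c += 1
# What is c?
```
Trace:
  c=0
  c=1, i=0, n=0
  c=2, i=0, n=1
  c=3, i=0, n=2
  c=4, i=1, n=0
  c=5, i=1, n=1
  c=6, i=1, n=2
  c=7, i=2, n=0
  c=8, i=2, n=1
  c=9, i=2, n=2
  c=10, i=3, n=0
  c=11, i=3, n=1
  c=12, i=3, n=2

Final answer: 12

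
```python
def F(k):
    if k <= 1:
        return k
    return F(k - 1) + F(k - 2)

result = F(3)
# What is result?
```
Call trace:
F(k=3)
  F(k=2)
    F(k=1)
    -> return 1
    F(k=0)
    -> return 0
  -> return 1
  F(k=1)
  -> return 1
-> return 2

Final answer: 2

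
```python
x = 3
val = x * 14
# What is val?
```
Trace:
  x=3
  x=3, val=42

Final answer: 42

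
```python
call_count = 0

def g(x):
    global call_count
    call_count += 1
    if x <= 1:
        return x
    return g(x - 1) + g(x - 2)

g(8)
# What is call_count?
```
Call trace (a repeated sub-call is expanded the first time; later identical calls just restate its return value):
g(x=8)
  g(x=7)
    g(x=6)
      g(x=5)
        g(x=4)
          g(x=3)
            g(x=2)
              g(x=1)
              -> return 1
              g(x=0)
              -> return 0
            -> return 1
            g(x=1)
            -> return 1
          -> return 2
          g(x=2) -> return 1  (same call as traced above)
        -> return 3
        g(x=3) -> return 2  (same call as traced above)
      -> return 5
      g(x=4) -> return 3  (same call as traced above)
    -> return 8
    g(x=5) -> return 5  (same call as traced above)
  -> return 13
  g(x=6) -> return 8  (same call as traced above)
-> return 21

call_count is incremented once per call, so count the calls in each subtree. Let C(x) = number of calls made by g(x).
C(0) = C(1) = 1 (base case, no recursion); C(x) = 1 + C(x - 1) + C(x - 2) otherwise.
C(2) = 1 + C(1) + C(0) = 1 + 1 + 1 = 3
C(3) = 1 + C(2) + C(1) = 1 + 3 + 1 = 5
C(4) = 1 + C(3) + C(2) = 1 + 5 + 3 = 9
C(5) = 1 + C(4) + C(3) = 1 + 9 + 5 = 15
C(6) = 1 + C(5) + C(4) = 1 + 15 + 9 = 25
C(7) = 1 + C(6) + C(5) = 1 + 25 + 15 = 41
C(8) = 1 + C(7) + C(6) = 1 + 41 + 25 = 67
call_count = C(8) = 67

Final answer: 67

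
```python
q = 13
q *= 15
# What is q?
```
Trace:
  q=13
  q=195

Final answer: 195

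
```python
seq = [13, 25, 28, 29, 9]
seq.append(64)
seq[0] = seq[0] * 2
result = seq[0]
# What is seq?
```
Trace:
  seq=[13, 25, 28, 29, 9]
  seq=[13, 25, 28, 29, 9, 64]
  seq=[26, 25, 28, 29, 9, 64]
  seq=[26, 25, 28, 29, 9, 64], result=26

Final answer: [26, 25, 28, 29, 9, 64]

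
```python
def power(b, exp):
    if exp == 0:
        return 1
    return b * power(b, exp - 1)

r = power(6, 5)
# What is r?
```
Call trace:
power(b=6, exp=5)
  power(b=6, exp=4)
    power(b=6, exp=3)
      power(b=6, exp=2)
        power(b=6, exp=1)
          power(b=6, exp=0)
          -> return 1
        -> return 6
      -> return 36
    -> return 216
  -> return 1296
-> return 7776

Final answer: 7776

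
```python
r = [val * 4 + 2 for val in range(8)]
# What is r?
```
Trace:
  val=0
  val=1
  val=2
  val=3
  val=4
  val=5
  val=6
  val=7
  r=[2, 6, 10, 14, 18, 22, 26, 30]

Final answer: [2, 6, 10, 14, 18, 22, 26, 30]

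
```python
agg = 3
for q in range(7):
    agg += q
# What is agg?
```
Trace:
  agg=3
  agg=3, q=0
  agg=4, q=1
  agg=6, q=2
  agg=9, q=3
  agg=13, q=4
  agg=18, q=5
  agg=24, q=6

Final answer: 24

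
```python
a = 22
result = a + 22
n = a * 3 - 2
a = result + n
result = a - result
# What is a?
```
Trace:
  a=22
  a=22, result=44
  a=22, result=44, n=64
  a=108, result=44, n=64
  a=108, result=64, n=64

Final answer: 108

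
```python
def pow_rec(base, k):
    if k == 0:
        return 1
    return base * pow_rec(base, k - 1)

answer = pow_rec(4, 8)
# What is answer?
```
Call trace:
pow_rec(base=4, k=8)
  pow_rec(base=4, k=7)
    pow_rec(base=4, k=6)
      pow_rec(base=4, k=5)
        pow_rec(base=4, k=4)
          pow_rec(base=4, k=3)
            pow_rec(base=4, k=2)
              pow_rec(base=4, k=1)
                pow_rec(base=4, k=0)
                -> return 1
              -> return 4
            -> return 16
          -> return 64
        -> return 256
      -> return 1024
    -> return 4096
  -> return 16384
-> return 65536

Final answer: 65536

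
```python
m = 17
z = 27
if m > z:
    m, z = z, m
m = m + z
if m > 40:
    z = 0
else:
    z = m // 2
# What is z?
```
Trace:
  m=17
  m=17, z=27
  m=17, z=27
  m=44, z=27
  m=44, z=0

Final answer: 0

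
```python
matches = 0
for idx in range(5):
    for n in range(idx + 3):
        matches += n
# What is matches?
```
Trace:
  matches=0
  matches=0, idx=0, n=0
  matches=1, idx=0, n=1
  matches=3, idx=0, n=2
  matches=3, idx=1, n=0
  matches=4, idx=1, n=1
  matches=6, idx=1, n=2
  matches=9, idx=1, n=3
  matches=9, idx=2, n=0
  matches=10, idx=2, n=1
  matches=12, idx=2, n=2
  matches=15, idx=2, n=3
  matches=19, idx=2, n=4
  matches=19, idx=3, n=0
  matches=20, idx=3, n=1
  matches=22, idx=3, n=2
  matches=25, idx=3, n=3
  matches=29, idx=3, n=4
  matches=34, idx=3, n=5
  matches=34, idx=4, n=0
  matches=35, idx=4, n=1
  matches=37, idx=4, n=2
  matches=40, idx=4, n=3
  matches=44, idx=4, n=4
  matches=49, idx=4, n=5
  matches=55, idx=4, n=6

Final answer: 55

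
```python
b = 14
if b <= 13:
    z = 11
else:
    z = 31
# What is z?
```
Trace:
  b=14
  b=14, z=31

Final answer: 31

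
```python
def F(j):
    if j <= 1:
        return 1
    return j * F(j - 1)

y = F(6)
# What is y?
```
Call trace:
F(j=6)
  F(j=5)
    F(j=4)
      F(j=3)
        F(j=2)
          F(j=1)
          -> return 1
        -> return 2
      -> return 6
    -> return 24
  -> return 120
-> return 720

Final answer: 720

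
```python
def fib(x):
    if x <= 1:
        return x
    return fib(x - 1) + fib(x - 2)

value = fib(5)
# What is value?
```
Call trace (a repeated sub-call is expanded the first time; later identical calls just restate its return value):
fib(x=5)
  fib(x=4)
    fib(x=3)
      fib(x=2)
        fib(x=1)
        -> return 1
        fib(x=0)
        -> return 0
      -> return 1
      fib(x=1)
      -> return 1
    -> return 2
    fib(x=2) -> return 1  (same call as traced above)
  -> return 3
  fib(x=3) -> return 2  (same call as traced above)
-> return 5

Final answer: 5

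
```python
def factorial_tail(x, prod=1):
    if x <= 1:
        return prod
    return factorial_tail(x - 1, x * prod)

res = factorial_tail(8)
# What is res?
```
Call trace:
factorial_tail(x=8, prod=1)
  factorial_tail(x=7, prod=8)
    factorial_tail(x=6, prod=56)
      factorial_tail(x=5, prod=336)
        factorial_tail(x=4, prod=1680)
          factorial_tail(x=3, prod=6720)
            factorial_tail(x=2, prod=20160)
              factorial_tail(x=1, prod=40320)
              -> return 40320
            -> return 40320
          -> return 40320
        -> return 40320
      -> return 40320
    -> return 40320
  -> return 40320
-> return 40320

Final answer: 40320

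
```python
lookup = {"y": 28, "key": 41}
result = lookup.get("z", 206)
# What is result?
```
Trace:
  lookup={'y': 28, 'key': 41}
  lookup={'y': 28, 'key': 41}, result=206

Final answer: 206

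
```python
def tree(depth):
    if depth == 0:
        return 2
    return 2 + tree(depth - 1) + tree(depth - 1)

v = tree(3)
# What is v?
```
Call trace (a repeated sub-call is expanded the first time; later identical calls just restate its return value):
tree(depth=3)
  tree(depth=2)
    tree(depth=1)
      tree(depth=0)
      -> return 2
      tree(depth=0)
      -> return 2
    -> return 6
    tree(depth=1) -> return 6  (same call as traced above)
  -> return 14
  tree(depth=2) -> return 14  (same call as traced above)
-> return 30

Final answer: 30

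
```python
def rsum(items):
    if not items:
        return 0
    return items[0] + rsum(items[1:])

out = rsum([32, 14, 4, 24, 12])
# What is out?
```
Call trace:
rsum(items=[32, 14, 4, 24, 12])
  rsum(items=[14, 4, 24, 12])
    rsum(items=[4, 24, 12])
      rsum(items=[24, 12])
        rsum(items=[12])
          rsum(items=[])
          -> return 0
        -> return 12
      -> return 36
    -> return 40
  -> return 54
-> return 86

Final answer: 86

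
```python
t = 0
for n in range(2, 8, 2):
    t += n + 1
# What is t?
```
Trace:
  t=0
  t=3, n=2
  t=8, n=4
  t=15, n=6

Final answer: 15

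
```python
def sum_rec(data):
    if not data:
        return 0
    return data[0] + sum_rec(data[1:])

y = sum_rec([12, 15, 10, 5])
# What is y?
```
Call trace:
sum_rec(data=[12, 15, 10, 5])
  sum_rec(data=[15, 10, 5])
    sum_rec(data=[10, 5])
      sum_rec(data=[5])
        sum_rec(data=[])
        -> return 0
      -> return 5
    -> return 15
  -> return 30
-> return 42

Final answer: 42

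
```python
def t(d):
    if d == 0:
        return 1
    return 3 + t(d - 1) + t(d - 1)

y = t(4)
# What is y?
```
Call trace (a repeated sub-call is expanded the first time; later identical calls just restate its return value):
t(d=4)
  t(d=3)
    t(d=2)
      t(d=1)
        t(d=0)
        -> return 1
        t(d=0)
        -> return 1
      -> return 5
      t(d=1) -> return 5  (same call as traced above)
    -> return 13
    t(d=2) -> return 13  (same call as traced above)
  -> return 29
  t(d=3) -> return 29  (same call as traced above)
-> return 61

Final answer: 61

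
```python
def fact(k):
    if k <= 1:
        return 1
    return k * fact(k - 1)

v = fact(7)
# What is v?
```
Call trace:
fact(k=7)
  fact(k=6)
    fact(k=5)
      fact(k=4)
        fact(k=3)
          fact(k=2)
            fact(k=1)
            -> return 1
          -> return 2
        -> return 6
      -> return 24
    -> return 120
  -> return 720
-> return 5040

Final answer: 5040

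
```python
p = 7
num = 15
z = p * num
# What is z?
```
Trace:
  p=7
  p=7, num=15
  p=7, num=15, z=105

Final answer: 105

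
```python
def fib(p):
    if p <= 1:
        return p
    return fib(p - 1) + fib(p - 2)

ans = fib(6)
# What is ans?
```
Call trace (a repeated sub-call is expanded the first time; later identical calls just restate its return value):
fib(p=6)
  fib(p=5)
    fib(p=4)
      fib(p=3)
        fib(p=2)
          fib(p=1)
          -> return 1
          fib(p=0)
          -> return 0
        -> return 1
        fib(p=1)
        -> return 1
      -> return 2
      fib(p=2) -> return 1  (same call as traced above)
    -> return 3
    fib(p=3) -> return 2  (same call as traced above)
  -> return 5
  fib(p=4) -> return 3  (same call as traced above)
-> return 8

Final answer: 8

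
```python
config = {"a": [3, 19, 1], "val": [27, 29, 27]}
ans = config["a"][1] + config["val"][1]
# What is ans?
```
Trace:
  config={'a': [3, 19, 1], 'val': [27, 29, 27]}
  config={'a': [3, 19, 1], 'val': [27, 29, 27]}, ans=48

Final answer: 48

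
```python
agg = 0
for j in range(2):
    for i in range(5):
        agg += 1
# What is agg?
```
Trace:
  agg=0
  agg=1, j=0, i=0
  agg=2, j=0, i=1
  agg=3, j=0, i=2
  agg=4, j=0, i=3
  agg=5, j=0, i=4
  agg=6, j=1, i=0
  agg=7, j=1, i=1
  agg=8, j=1, i=2
  agg=9, j=1, i=3
  agg=10, j=1, i=4

Final answer: 10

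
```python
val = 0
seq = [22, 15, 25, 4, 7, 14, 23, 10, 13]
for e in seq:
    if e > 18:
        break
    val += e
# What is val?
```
Trace:
  val=0
  val=0, e=22

Final answer: 0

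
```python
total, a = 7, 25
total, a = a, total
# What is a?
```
Trace:
  total=7, a=25
  total=25, a=7

Final answer: 7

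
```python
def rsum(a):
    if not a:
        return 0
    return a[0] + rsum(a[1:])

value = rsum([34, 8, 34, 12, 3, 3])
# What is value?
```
Call trace:
rsum(a=[34, 8, 34, 12, 3, 3])
  rsum(a=[8, 34, 12, 3, 3])
    rsum(a=[34, 12, 3, 3])
      rsum(a=[12, 3, 3])
        rsum(a=[3, 3])
          rsum(a=[3])
            rsum(a=[])
            -> return 0
          -> return 3
        -> return 6
      -> return 18
    -> return 52
  -> return 60
-> return 94

Final answer: 94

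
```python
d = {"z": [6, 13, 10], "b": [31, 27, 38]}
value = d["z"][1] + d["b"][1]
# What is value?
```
Trace:
  d={'z': [6, 13, 10], 'b': [31, 27, 38]}
  d={'z': [6, 13, 10], 'b': [31, 27, 38]}, value=40

Final answer: 40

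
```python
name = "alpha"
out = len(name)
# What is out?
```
Trace:
  name='alpha'
  name='alpha', out=5

Final answer: 5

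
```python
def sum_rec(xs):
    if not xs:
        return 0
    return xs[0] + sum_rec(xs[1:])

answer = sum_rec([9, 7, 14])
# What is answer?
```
Call trace:
sum_rec(xs=[9, 7, 14])
  sum_rec(xs=[7, 14])
    sum_rec(xs=[14])
      sum_rec(xs=[])
      -> return 0
    -> return 14
  -> return 21
-> return 30

Final answer: 30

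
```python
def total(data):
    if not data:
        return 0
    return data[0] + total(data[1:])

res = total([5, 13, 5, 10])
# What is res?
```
Call trace:
total(data=[5, 13, 5, 10])
  total(data=[13, 5, 10])
    total(data=[5, 10])
      total(data=[10])
        total(data=[])
        -> return 0
      -> return 10
    -> return 15
  -> return 28
-> return 33

Final answer: 33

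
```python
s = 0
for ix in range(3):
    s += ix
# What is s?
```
Trace:
  s=0
  s=0, ix=0
  s=1, ix=1
  s=3, ix=2

Final answer: 3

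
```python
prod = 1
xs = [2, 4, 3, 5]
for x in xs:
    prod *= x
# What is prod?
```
Trace:
  prod=1
  prod=2, x=2
  prod=8, x=4
  prod=24, x=3
  prod=120, x=5

Final answer: 120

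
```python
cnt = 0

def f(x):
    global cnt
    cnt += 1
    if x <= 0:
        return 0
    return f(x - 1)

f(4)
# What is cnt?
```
Call trace:
f(x=4)
  f(x=3)
    f(x=2)
      f(x=1)
        f(x=0)
        -> return 0
      -> return 0
    -> return 0
  -> return 0
-> return 0

cnt is incremented once per call. f is entered once for each x = 4, 3, 2, 1, 0 (the x <= 0 call returns without recursing), i.e. 4 + 1 calls.
cnt = 5

Final answer: 5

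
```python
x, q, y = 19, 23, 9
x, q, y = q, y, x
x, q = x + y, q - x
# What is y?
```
Trace:
  x=19, q=23, y=9
  x=23, q=9, y=19
  x=42, q=-14, y=19

Final answer: 19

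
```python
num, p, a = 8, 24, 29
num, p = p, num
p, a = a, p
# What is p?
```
Trace:
  num=8, p=24, a=29
  num=24, p=8, a=29
  num=24, p=29, a=8

Final answer: 29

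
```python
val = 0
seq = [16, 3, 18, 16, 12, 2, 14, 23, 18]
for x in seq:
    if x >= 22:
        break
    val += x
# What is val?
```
Trace:
  val=0
  val=16, x=16
  val=19, x=3
  val=37, x=18
  val=53, x=16
  val=65, x=12
  val=67, x=2
  val=81, x=14
  val=81, x=23

Final answer: 81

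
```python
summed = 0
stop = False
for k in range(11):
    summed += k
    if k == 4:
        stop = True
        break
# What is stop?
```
Trace:
  summed=0
  summed=0, stop=False
  summed=0, stop=False, k=0
  summed=1, stop=False, k=1
  summed=3, stop=False, k=2
  summed=6, stop=False, k=3
  summed=10, stop=True, k=4

Final answer: True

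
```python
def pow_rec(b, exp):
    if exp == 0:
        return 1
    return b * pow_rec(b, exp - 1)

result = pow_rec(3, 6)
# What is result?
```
Call trace:
pow_rec(b=3, exp=6)
  pow_rec(b=3, exp=5)
    pow_rec(b=3, exp=4)
      pow_rec(b=3, exp=3)
        pow_rec(b=3, exp=2)
          pow_rec(b=3, exp=1)
            pow_rec(b=3, exp=0)
            -> return 1
          -> return 3
        -> return 9
      -> return 27
    -> return 81
  -> return 243
-> return 729

Final answer: 729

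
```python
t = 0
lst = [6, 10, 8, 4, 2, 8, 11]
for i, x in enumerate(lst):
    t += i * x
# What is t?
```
Trace:
  t=0
  t=0, i=0, x=6
  t=10, i=1, x=10
  t=26, i=2, x=8
  t=38, i=3, x=4
  t=46, i=4, x=2
  t=86, i=5, x=8
  t=152, i=6, x=11

Final answer: 152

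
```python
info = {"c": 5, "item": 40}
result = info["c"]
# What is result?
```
Trace:
  info={'c': 5, 'item': 40}
  info={'c': 5, 'item': 40}, result=5

Final answer: 5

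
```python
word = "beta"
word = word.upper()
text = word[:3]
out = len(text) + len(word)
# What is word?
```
Trace:
  word='beta'
  word='BETA'
  word='BETA', text='BET'
  word='BETA', text='BET', out=7

Final answer: 'BETA'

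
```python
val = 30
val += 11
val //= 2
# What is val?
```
Trace:
  val=30
  val=41
  val=20

Final answer: 20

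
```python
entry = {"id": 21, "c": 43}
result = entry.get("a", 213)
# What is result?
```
Trace:
  entry={'id': 21, 'c': 43}
  entry={'id': 21, 'c': 43}, result=213

Final answer: 213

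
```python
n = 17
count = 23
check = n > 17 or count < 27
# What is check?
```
Trace:
  n=17
  n=17, count=23
  n=17, count=23, check=True

Final answer: True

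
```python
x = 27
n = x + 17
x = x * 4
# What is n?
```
Trace:
  x=27
  x=27, n=44
  x=108, n=44

Final answer: 44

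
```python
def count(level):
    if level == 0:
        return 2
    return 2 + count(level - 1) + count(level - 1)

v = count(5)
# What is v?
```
Call trace (a repeated sub-call is expanded the first time; later identical calls just restate its return value):
count(level=5)
  count(level=4)
    count(level=3)
      count(level=2)
        count(level=1)
          count(level=0)
          -> return 2
          count(level=0)
          -> return 2
        -> return 6
        count(level=1) -> return 6  (same call as traced above)
      -> return 14
      count(level=2) -> return 14  (same call as traced above)
    -> return 30
    count(level=3) -> return 30  (same call as traced above)
  -> return 62
  count(level=4) -> return 62  (same call as traced above)
-> return 126

Final answer: 126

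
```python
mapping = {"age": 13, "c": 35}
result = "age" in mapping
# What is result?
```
Trace:
  mapping={'age': 13, 'c': 35}
  mapping={'age': 13, 'c': 35}, result=True

Final answer: True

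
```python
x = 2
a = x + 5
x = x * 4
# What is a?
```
Trace:
  x=2
  x=2, a=7
  x=8, a=7

Final answer: 7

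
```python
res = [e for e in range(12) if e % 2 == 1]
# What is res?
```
Trace:
  e=0
  e=1
  e=2
  e=3
  e=4
  e=5
  e=6
  e=7
  e=8
  e=9
  e=10
  e=11
  res=[1, 3, 5, 7, 9, 11]

Final answer: [1, 3, 5, 7, 9, 11]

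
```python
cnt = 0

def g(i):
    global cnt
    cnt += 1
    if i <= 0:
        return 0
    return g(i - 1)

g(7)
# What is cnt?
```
Call trace:
g(i=7)
  g(i=6)
    g(i=5)
      g(i=4)
        g(i=3)
          g(i=2)
            g(i=1)
              g(i=0)
              -> return 0
            -> return 0
          -> return 0
        -> return 0
      -> return 0
    -> return 0
  -> return 0
-> return 0

cnt is incremented once per call. g is entered once for each i = 7, 6, 5, 4, 3, 2, 1, 0 (the i <= 0 call returns without recursing), i.e. 7 + 1 calls.
cnt = 8

Final answer: 8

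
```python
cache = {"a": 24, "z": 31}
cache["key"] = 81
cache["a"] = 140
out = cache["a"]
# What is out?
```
Trace:
  cache={'a': 24, 'z': 31}
  cache={'a': 24, 'z': 31, 'key': 81}
  cache={'a': 140, 'z': 31, 'key': 81}
  cache={'a': 140, 'z': 31, 'key': 81}, out=140

Final answer: 140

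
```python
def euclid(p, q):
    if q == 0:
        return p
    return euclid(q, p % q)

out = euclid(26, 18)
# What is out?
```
Call trace:
euclid(p=26, q=18)
  euclid(p=18, q=8)
    euclid(p=8, q=2)
      euclid(p=2, q=0)
      -> return 2
    -> return 2
  -> return 2
-> return 2

Final answer: 2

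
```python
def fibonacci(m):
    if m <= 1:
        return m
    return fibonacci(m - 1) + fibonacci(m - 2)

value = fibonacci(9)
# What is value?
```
Call trace (a repeated sub-call is expanded the first time; later identical calls just restate its return value):
fibonacci(m=9)
  fibonacci(m=8)
    fibonacci(m=7)
      fibonacci(m=6)
        fibonacci(m=5)
          fibonacci(m=4)
            fibonacci(m=3)
              fibonacci(m=2)
                fibonacci(m=1)
                -> return 1
                fibonacci(m=0)
                -> return 0
              -> return 1
              fibonacci(m=1)
              -> return 1
            -> return 2
            fibonacci(m=2) -> return 1  (same call as traced above)
          -> return 3
          fibonacci(m=3) -> return 2  (same call as traced above)
        -> return 5
        fibonacci(m=4) -> return 3  (same call as traced above)
      -> return 8
      fibonacci(m=5) -> return 5  (same call as traced above)
    -> return 13
    fibonacci(m=6) -> return 8  (same call as traced above)
  -> return 21
  fibonacci(m=7) -> return 13  (same call as traced above)
-> return 34

Final answer: 34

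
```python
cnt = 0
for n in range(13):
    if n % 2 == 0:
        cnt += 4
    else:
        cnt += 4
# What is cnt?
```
Trace:
  cnt=0
  cnt=4, n=0
  cnt=8, n=1
  cnt=12, n=2
  cnt=16, n=3
  cnt=20, n=4
  cnt=24, n=5
  cnt=28, n=6
  cnt=32, n=7
  cnt=36, n=8
  cnt=40, n=9
  cnt=44, n=10
  cnt=48, n=11
  cnt=52, n=12

Final answer: 52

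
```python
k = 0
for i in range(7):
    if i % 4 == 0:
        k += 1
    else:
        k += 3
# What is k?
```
Trace:
  k=0
  k=1, i=0
  k=4, i=1
  k=7, i=2
  k=10, i=3
  k=11, i=4
  k=14, i=5
  k=17, i=6

Final answer: 17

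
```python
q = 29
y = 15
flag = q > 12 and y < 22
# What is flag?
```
Trace:
  q=29
  q=29, y=15
  q=29, y=15, flag=True

Final answer: True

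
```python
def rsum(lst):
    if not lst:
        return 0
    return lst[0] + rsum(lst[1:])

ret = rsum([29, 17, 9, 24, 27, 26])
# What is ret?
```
Call trace:
rsum(lst=[29, 17, 9, 24, 27, 26])
  rsum(lst=[17, 9, 24, 27, 26])
    rsum(lst=[9, 24, 27, 26])
      rsum(lst=[24, 27, 26])
        rsum(lst=[27, 26])
          rsum(lst=[26])
            rsum(lst=[])
            -> return 0
          -> return 26
        -> return 53
      -> return 77
    -> return 86
  -> return 103
-> return 132

Final answer: 132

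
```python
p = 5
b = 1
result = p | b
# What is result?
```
Trace:
  p=5
  p=5, b=1
  p=5, b=1, result=5

Final answer: 5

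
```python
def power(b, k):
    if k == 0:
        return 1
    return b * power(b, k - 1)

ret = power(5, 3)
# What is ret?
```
Call trace:
power(b=5, k=3)
  power(b=5, k=2)
    power(b=5, k=1)
      power(b=5, k=0)
      -> return 1
    -> return 5
  -> return 25
-> return 125

Final answer: 125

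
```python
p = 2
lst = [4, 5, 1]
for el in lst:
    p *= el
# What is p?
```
Trace:
  p=2
  p=8, el=4
  p=40, el=5
  p=40, el=1

Final answer: 40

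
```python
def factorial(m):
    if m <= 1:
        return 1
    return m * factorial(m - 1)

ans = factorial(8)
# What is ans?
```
Call trace:
factorial(m=8)
  factorial(m=7)
    factorial(m=6)
      factorial(m=5)
        factorial(m=4)
          factorial(m=3)
            factorial(m=2)
              factorial(m=1)
              -> return 1
            -> return 2
          -> return 6
        -> return 24
      -> return 120
    -> return 720
  -> return 5040
-> return 40320

Final answer: 40320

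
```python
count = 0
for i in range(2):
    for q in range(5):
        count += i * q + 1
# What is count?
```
Trace:
  count=0
  count=1, i=0, q=0
  count=2, i=0, q=1
  count=3, i=0, q=2
  count=4, i=0, q=3
  count=5, i=0, q=4
  count=6, i=1, q=0
  count=8, i=1, q=1
  count=11, i=1, q=2
  count=15, i=1, q=3
  count=20, i=1, q=4

Final answer: 20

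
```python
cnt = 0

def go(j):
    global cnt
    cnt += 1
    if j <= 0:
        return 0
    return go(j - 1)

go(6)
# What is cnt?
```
Call trace:
go(j=6)
  go(j=5)
    go(j=4)
      go(j=3)
        go(j=2)
          go(j=1)
            go(j=0)
            -> return 0
          -> return 0
        -> return 0
      -> return 0
    -> return 0
  -> return 0
-> return 0

cnt is incremented once per call. go is entered once for each j = 6, 5, 4, 3, 2, 1, 0 (the j <= 0 call returns without recursing), i.e. 6 + 1 calls.
cnt = 7

Final answer: 7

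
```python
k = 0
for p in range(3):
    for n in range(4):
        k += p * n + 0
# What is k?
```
Trace:
  k=0
  k=0, p=0, n=0
  k=0, p=0, n=1
  k=0, p=0, n=2
  k=0, p=0, n=3
  k=0, p=1, n=0
  k=1, p=1, n=1
  k=3, p=1, n=2
  k=6, p=1, n=3
  k=6, p=2, n=0
  k=8, p=2, n=1
  k=12, p=2, n=2
  k=18, p=2, n=3

Final answer: 18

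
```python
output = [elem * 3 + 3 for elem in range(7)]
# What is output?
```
Trace:
  elem=0
  elem=1
  elem=2
  elem=3
  elem=4
  elem=5
  elem=6
  output=[3, 6, 9, 12, 15, 18, 21]

Final answer: [3, 6, 9, 12, 15, 18, 21]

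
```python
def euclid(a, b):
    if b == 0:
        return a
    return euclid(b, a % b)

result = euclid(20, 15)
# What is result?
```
Call trace:
euclid(a=20, b=15)
  euclid(a=15, b=5)
    euclid(a=5, b=0)
    -> return 5
  -> return 5
-> return 5

Final answer: 5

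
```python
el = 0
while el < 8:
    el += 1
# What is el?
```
Trace:
  el=0
  el=1
  el=2
  el=3
  el=4
  el=5
  el=6
  el=7
  el=8

Final answer: 8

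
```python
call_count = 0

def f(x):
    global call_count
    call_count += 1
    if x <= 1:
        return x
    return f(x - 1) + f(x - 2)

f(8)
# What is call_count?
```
Call trace (a repeated sub-call is expanded the first time; later identical calls just restate its return value):
f(x=8)
  f(x=7)
    f(x=6)
      f(x=5)
        f(x=4)
          f(x=3)
            f(x=2)
              f(x=1)
              -> return 1
              f(x=0)
              -> return 0
            -> return 1
            f(x=1)
            -> return 1
          -> return 2
          f(x=2) -> return 1  (same call as traced above)
        -> return 3
        f(x=3) -> return 2  (same call as traced above)
      -> return 5
      f(x=4) -> return 3  (same call as traced above)
    -> return 8
    f(x=5) -> return 5  (same call as traced above)
  -> return 13
  f(x=6) -> return 8  (same call as traced above)
-> return 21

call_count is incremented once per call, so count the calls in each subtree. Let C(x) = number of calls made by f(x).
C(0) = C(1) = 1 (base case, no recursion); C(x) = 1 + C(x - 1) + C(x - 2) otherwise.
C(2) = 1 + C(1) + C(0) = 1 + 1 + 1 = 3
C(3) = 1 + C(2) + C(1) = 1 + 3 + 1 = 5
C(4) = 1 + C(3) + C(2) = 1 + 5 + 3 = 9
C(5) = 1 + C(4) + C(3) = 1 + 9 + 5 = 15
C(6) = 1 + C(5) + C(4) = 1 + 15 + 9 = 25
C(7) = 1 + C(6) + C(5) = 1 + 25 + 15 = 41
C(8) = 1 + C(7) + C(6) = 1 + 41 + 25 = 67
call_count = C(8) = 67

Final answer: 67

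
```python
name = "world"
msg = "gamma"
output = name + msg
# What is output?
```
Trace:
  name='world'
  name='world', msg='gamma'
  name='world', msg='gamma', output='worldgamma'

Final answer: 'worldgamma'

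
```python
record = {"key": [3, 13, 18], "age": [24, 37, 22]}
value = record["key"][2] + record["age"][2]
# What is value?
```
Trace:
  record={'key': [3, 13, 18], 'age': [24, 37, 22]}
  record={'key': [3, 13, 18], 'age': [24, 37, 22]}, value=40

Final answer: 40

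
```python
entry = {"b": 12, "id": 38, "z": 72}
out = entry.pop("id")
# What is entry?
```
Trace:
  entry={'b': 12, 'id': 38, 'z': 72}
  entry={'b': 12, 'z': 72}, out=38

Final answer: {'b': 12, 'z': 72}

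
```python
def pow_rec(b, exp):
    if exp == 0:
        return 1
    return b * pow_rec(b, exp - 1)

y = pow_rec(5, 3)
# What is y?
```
Call trace:
pow_rec(b=5, exp=3)
  pow_rec(b=5, exp=2)
    pow_rec(b=5, exp=1)
      pow_rec(b=5, exp=0)
      -> return 1
    -> return 5
  -> return 25
-> return 125

Final answer: 125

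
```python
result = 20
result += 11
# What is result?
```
Trace:
  result=20
  result=31

Final answer: 31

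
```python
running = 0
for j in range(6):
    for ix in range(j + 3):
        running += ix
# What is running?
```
Trace:
  running=0
  running=0, j=0, ix=0
  running=1, j=0, ix=1
  running=3, j=0, ix=2
  running=3, j=1, ix=0
  running=4, j=1, ix=1
  running=6, j=1, ix=2
  running=9, j=1, ix=3
  running=9, j=2, ix=0
  running=10, j=2, ix=1
  running=12, j=2, ix=2
  running=15, j=2, ix=3
  running=19, j=2, ix=4
  running=19, j=3, ix=0
  running=20, j=3, ix=1
  running=22, j=3, ix=2
  running=25, j=3, ix=3
  running=29, j=3, ix=4
  running=34, j=3, ix=5
  running=34, j=4, ix=0
  running=35, j=4, ix=1
  running=37, j=4, ix=2
  running=40, j=4, ix=3
  running=44, j=4, ix=4
  running=49, j=4, ix=5
  running=55, j=4, ix=6
  running=55, j=5, ix=0
  running=56, j=5, ix=1
  running=58, j=5, ix=2
  running=61, j=5, ix=3
  running=65, j=5, ix=4
  running=70, j=5, ix=5
  running=76, j=5, ix=6
  running=83, j=5, ix=7

Final answer: 83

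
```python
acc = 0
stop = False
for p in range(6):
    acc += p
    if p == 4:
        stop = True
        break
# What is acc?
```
Trace:
  acc=0
  acc=0, stop=False
  acc=0, stop=False, p=0
  acc=1, stop=False, p=1
  acc=3, stop=False, p=2
  acc=6, stop=False, p=3
  acc=10, stop=True, p=4

Final answer: 10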